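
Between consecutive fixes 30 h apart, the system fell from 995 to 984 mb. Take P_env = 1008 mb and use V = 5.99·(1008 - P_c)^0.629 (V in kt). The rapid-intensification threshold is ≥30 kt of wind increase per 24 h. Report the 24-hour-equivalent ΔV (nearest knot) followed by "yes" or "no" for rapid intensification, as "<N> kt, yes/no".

V₁: ΔP = 13, V ≈ 5.99 × 13^0.629 ≈ 30.07 kt.
V₂: ΔP = 24, V ≈ 5.99 × 24^0.629 ≈ 44.22 kt.
ΔV over 30 h = 14.15 kt → 24 h equivalent = 14.15 × 24/30 ≈ 11.32 kt.
11 kt < 30 kt ⇒ not rapid intensification.

11 kt, no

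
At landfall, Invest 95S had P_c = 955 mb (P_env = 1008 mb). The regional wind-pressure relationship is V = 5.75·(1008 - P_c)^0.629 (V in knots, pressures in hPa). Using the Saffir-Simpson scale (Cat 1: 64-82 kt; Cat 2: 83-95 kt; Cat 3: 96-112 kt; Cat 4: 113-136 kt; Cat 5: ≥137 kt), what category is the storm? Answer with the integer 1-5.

ΔP = 1008 − 955 = 53 mb.
V ≈ 5.75 × 53^0.629 = 5.75 × 12.15 ≈ 70 kt.
70 kt falls in the Category 1 band.

1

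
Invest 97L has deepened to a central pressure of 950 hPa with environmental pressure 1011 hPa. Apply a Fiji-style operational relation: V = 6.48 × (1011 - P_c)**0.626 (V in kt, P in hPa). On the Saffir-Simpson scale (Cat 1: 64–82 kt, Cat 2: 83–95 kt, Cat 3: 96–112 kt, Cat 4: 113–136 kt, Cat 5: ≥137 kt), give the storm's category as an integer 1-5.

2

ΔP = 1011 − 950 = 61 hPa.
V ≈ 6.48 × 61^0.626 = 6.48 × 13.11 ≈ 85 kt.
85 kt falls in the Category 2 band.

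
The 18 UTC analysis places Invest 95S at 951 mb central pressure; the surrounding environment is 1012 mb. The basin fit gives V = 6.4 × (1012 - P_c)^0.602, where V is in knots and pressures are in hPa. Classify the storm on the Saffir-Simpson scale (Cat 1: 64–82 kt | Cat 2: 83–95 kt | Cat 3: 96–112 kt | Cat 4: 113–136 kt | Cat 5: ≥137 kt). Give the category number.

ΔP = 1012 − 951 = 61 mb.
V ≈ 6.4 × 61^0.602 = 6.4 × 11.88 ≈ 76 kt.
76 kt falls in the Category 1 band.

1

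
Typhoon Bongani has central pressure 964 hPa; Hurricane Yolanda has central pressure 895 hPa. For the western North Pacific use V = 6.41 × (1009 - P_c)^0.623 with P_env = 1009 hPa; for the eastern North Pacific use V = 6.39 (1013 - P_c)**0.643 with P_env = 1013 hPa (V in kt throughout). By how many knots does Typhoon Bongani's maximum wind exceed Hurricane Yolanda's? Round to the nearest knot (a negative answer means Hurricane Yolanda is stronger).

Typhoon Bongani: ΔP = 45; V ≈ 6.41 × 45^0.623 ≈ 68.68 kt.
Hurricane Yolanda: ΔP = 118; V ≈ 6.39 × 118^0.643 ≈ 137.32 kt.
Difference ≈ 68.68 − 137.32 = -68.64 → -69 kt.

-69 kt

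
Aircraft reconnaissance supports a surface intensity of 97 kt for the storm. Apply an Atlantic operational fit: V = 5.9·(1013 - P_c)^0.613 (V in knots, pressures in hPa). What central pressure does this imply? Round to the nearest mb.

ΔP = (V / 5.9)^(1/0.613) = (97/5.9)^1.631.
97/5.9 = 16.441; 16.441^1.631 ≈ 96.28 mb.
P_c = 1013 − 96.28 = 916.72 ≈ 917 mb.

917 mb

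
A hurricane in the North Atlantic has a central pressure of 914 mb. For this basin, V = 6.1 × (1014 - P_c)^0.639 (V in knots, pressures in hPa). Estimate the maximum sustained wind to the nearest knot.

116 kt

ΔP = 1014 − 914 = 100 mb.
100^0.639 ≈ 18.967.
V ≈ 6.1 × 18.967 ≈ 115.7 kt.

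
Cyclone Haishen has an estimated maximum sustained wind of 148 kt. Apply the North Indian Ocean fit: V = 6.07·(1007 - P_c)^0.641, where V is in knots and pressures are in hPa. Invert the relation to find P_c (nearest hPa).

ΔP = (V / 6.07)^(1/0.641) = (148/6.07)^1.560.
148/6.07 = 24.382; 24.382^1.560 ≈ 145.85 hPa.
P_c = 1007 − 145.85 = 861.15 ≈ 861 hPa.

861 hPa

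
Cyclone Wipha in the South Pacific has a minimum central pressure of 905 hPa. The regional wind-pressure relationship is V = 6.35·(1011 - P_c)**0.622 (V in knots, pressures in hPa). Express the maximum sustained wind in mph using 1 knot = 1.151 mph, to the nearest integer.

ΔP = 1011 − 905 = 106 hPa.
V ≈ 6.35 × 106^0.622 = 6.35 × 18.186 ≈ 115.482 kt.
115.482 × 1.151 ≈ 132.92 mph → 133 mph.

133 mph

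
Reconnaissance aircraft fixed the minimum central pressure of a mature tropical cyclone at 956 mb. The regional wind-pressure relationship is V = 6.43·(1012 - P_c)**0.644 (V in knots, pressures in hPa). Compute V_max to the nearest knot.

86 kt

ΔP = 1012 − 956 = 56 mb.
56^0.644 ≈ 13.361.
V ≈ 6.43 × 13.361 ≈ 85.9 kt.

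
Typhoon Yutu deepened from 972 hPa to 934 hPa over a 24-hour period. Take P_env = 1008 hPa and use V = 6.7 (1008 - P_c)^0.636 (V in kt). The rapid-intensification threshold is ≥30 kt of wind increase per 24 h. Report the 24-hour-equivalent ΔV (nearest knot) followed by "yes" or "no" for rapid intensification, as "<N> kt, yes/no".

V₁: ΔP = 36, V ≈ 6.7 × 36^0.636 ≈ 65.45 kt.
V₂: ΔP = 74, V ≈ 6.7 × 74^0.636 ≈ 103.49 kt.
ΔV over 24 h = 38.04 kt → 24 h equivalent = 38.04 × 24/24 ≈ 38.04 kt.
38 kt ≥ 30 kt ⇒ rapid intensification.

38 kt, yes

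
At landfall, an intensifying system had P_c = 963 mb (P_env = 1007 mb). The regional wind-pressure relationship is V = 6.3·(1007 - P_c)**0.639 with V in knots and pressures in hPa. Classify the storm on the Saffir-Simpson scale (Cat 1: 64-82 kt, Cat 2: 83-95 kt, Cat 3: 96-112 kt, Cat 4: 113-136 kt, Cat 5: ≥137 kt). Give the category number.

1

ΔP = 1007 − 963 = 44 mb.
V ≈ 6.3 × 44^0.639 = 6.3 × 11.22 ≈ 71 kt.
71 kt falls in the Category 1 band.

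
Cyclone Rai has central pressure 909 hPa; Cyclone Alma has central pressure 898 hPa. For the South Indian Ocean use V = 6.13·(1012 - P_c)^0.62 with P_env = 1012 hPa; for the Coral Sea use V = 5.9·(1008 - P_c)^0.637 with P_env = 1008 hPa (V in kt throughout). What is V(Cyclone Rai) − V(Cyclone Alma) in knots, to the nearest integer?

-9 kt

Cyclone Rai: ΔP = 103; V ≈ 6.13 × 103^0.62 ≈ 108.50 kt.
Cyclone Alma: ΔP = 110; V ≈ 5.9 × 110^0.637 ≈ 117.82 kt.
Difference ≈ 108.50 − 117.82 = -9.32 → -9 kt.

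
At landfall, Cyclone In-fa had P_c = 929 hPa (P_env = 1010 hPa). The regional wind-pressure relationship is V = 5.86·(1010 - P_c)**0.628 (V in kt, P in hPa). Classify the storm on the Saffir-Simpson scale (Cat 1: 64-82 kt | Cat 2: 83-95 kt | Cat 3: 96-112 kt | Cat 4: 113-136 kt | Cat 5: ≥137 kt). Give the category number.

ΔP = 1010 − 929 = 81 hPa.
V ≈ 5.86 × 81^0.628 = 5.86 × 15.80 ≈ 93 kt.
93 kt falls in the Category 2 band.

2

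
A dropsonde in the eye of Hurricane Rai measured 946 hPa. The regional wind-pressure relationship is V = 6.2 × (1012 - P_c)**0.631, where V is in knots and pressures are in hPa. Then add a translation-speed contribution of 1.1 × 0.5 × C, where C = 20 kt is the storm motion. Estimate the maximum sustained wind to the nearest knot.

ΔP = 1012 − 946 = 66 hPa.
66^0.631 ≈ 14.065.
V ≈ 6.2 × 14.065 ≈ 87.2 kt.
Translation term: 1.1 × 0.5 × 20 = 11 kt.
Corrected V ≈ 98.2 kt → 98 kt.

98 kt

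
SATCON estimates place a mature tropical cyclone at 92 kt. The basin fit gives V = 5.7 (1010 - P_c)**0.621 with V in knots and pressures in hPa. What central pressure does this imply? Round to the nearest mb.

ΔP = (V / 5.7)^(1/0.621) = (92/5.7)^1.610.
92/5.7 = 16.140; 16.140^1.610 ≈ 88.13 mb.
P_c = 1010 − 88.13 = 921.87 ≈ 922 mb.

922 mb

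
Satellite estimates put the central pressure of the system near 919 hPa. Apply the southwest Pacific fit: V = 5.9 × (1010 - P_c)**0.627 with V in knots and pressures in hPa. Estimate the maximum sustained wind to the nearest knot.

ΔP = 1010 − 919 = 91 hPa.
91^0.627 ≈ 16.917.
V ≈ 5.9 × 16.917 ≈ 99.8 kt.

100 kt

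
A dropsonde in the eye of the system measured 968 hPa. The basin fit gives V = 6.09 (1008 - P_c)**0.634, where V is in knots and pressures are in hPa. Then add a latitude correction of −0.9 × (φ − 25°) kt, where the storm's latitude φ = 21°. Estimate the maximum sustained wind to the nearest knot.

ΔP = 1008 − 968 = 40 hPa.
40^0.634 ≈ 10.368.
V ≈ 6.09 × 10.368 ≈ 63.1 kt.
Latitude correction: −0.9 × (21 − 25) = 3.6 kt.
Corrected V ≈ 66.7 kt → 67 kt.

67 kt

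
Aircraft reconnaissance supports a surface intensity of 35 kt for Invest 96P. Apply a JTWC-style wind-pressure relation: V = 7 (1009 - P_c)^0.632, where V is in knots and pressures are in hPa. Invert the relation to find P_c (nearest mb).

996 mb

ΔP = (V / 7)^(1/0.632) = (35/7)^1.582.
35/7 = 5.000; 5.000^1.582 ≈ 12.76 mb.
P_c = 1009 − 12.76 = 996.24 ≈ 996 mb.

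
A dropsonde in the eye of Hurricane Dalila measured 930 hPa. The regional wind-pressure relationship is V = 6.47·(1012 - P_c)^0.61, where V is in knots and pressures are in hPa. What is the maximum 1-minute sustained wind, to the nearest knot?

95 kt

ΔP = 1012 − 930 = 82 hPa.
82^0.61 ≈ 14.704.
V ≈ 6.47 × 14.704 ≈ 95.1 kt.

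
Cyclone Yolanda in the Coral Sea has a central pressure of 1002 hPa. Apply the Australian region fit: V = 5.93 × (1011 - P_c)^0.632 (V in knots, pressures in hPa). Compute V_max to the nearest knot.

ΔP = 1011 − 1002 = 9 hPa.
9^0.632 ≈ 4.009.
V ≈ 5.93 × 4.009 ≈ 23.8 kt.

24 kt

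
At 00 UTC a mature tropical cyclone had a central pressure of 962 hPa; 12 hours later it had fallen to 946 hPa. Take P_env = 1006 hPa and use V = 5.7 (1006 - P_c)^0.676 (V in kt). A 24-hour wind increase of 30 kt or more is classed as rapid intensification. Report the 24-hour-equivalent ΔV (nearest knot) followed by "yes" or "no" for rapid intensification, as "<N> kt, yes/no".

V₁: ΔP = 44, V ≈ 5.7 × 44^0.676 ≈ 73.60 kt.
V₂: ΔP = 60, V ≈ 5.7 × 60^0.676 ≈ 90.76 kt.
ΔV over 12 h = 17.16 kt → 24 h equivalent = 17.16 × 24/12 ≈ 34.32 kt.
34 kt ≥ 30 kt ⇒ rapid intensification.

34 kt, yes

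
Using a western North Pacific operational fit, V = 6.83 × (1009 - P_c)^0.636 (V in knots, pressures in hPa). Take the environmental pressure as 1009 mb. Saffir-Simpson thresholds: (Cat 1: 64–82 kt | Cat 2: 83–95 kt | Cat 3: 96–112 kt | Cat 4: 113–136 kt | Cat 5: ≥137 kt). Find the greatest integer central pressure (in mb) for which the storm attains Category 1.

Category 1 begins at V = 64 kt.
Required ΔP = (64/6.83)^(1/0.636) = 9.370^1.572 ≈ 33.72 mb.
P_c ≤ 1009 − 33.72 = 975.28, so the highest integer P_c is 975 mb.

975 mb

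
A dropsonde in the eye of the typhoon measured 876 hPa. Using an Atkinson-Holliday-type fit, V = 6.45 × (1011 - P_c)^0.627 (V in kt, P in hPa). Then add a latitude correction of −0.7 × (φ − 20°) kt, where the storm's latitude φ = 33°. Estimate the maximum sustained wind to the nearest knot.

ΔP = 1011 − 876 = 135 hPa.
135^0.627 ≈ 21.663.
V ≈ 6.45 × 21.663 ≈ 139.7 kt.
Latitude correction: −0.7 × (33 − 20) = -9.1 kt.
Corrected V ≈ 130.6 kt → 131 kt.

131 kt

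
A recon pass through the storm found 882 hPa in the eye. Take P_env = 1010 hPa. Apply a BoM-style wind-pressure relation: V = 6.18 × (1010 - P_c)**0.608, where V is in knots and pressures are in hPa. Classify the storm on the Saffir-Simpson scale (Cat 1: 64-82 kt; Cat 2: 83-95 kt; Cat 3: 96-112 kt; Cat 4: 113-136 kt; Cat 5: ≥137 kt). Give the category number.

ΔP = 1010 − 882 = 128 hPa.
V ≈ 6.18 × 128^0.608 = 6.18 × 19.11 ≈ 118 kt.
118 kt falls in the Category 4 band.

4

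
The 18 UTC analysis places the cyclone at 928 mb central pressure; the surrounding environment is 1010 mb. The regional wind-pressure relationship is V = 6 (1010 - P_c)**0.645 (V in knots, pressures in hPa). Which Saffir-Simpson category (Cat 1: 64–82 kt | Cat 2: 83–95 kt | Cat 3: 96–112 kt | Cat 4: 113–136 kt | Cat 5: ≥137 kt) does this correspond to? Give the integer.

3

ΔP = 1010 − 928 = 82 mb.
V ≈ 6 × 82^0.645 = 6 × 17.16 ≈ 103 kt.
103 kt falls in the Category 3 band.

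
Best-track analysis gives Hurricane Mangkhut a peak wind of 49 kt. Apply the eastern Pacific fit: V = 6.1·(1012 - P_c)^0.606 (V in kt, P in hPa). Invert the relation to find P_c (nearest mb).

ΔP = (V / 6.1)^(1/0.606) = (49/6.1)^1.650.
49/6.1 = 8.033; 8.033^1.650 ≈ 31.13 mb.
P_c = 1012 − 31.13 = 980.87 ≈ 981 mb.

981 mb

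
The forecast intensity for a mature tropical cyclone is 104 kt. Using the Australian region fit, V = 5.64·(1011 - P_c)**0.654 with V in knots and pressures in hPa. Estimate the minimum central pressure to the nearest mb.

925 mb

ΔP = (V / 5.64)^(1/0.654) = (104/5.64)^1.529.
104/5.64 = 18.440; 18.440^1.529 ≈ 86.18 mb.
P_c = 1011 − 86.18 = 924.82 ≈ 925 mb.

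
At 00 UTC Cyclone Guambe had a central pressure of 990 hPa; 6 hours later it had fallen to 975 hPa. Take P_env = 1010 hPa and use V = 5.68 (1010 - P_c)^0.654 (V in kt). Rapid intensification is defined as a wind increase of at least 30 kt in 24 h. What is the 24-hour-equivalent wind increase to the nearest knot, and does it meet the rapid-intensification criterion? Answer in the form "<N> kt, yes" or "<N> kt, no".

V₁: ΔP = 20, V ≈ 5.68 × 20^0.654 ≈ 40.29 kt.
V₂: ΔP = 35, V ≈ 5.68 × 35^0.654 ≈ 58.10 kt.
ΔV over 6 h = 17.81 kt → 24 h equivalent = 17.81 × 24/6 ≈ 71.24 kt.
71 kt ≥ 30 kt ⇒ rapid intensification.

71 kt, yes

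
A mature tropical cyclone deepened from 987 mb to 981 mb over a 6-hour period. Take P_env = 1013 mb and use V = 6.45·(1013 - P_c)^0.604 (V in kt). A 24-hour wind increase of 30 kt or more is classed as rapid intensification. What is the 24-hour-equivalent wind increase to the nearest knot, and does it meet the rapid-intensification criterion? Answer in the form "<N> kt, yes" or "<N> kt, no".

V₁: ΔP = 26, V ≈ 6.45 × 26^0.604 ≈ 46.15 kt.
V₂: ΔP = 32, V ≈ 6.45 × 32^0.604 ≈ 52.32 kt.
ΔV over 6 h = 6.17 kt → 24 h equivalent = 6.17 × 24/6 ≈ 24.68 kt.
25 kt < 30 kt ⇒ not rapid intensification.

25 kt, no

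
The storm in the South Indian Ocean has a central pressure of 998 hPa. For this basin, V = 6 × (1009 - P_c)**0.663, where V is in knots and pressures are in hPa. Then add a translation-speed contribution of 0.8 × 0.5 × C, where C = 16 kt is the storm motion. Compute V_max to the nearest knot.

36 kt

ΔP = 1009 − 998 = 11 hPa.
11^0.663 ≈ 4.903.
V ≈ 6 × 4.903 ≈ 29.4 kt.
Translation term: 0.8 × 0.5 × 16 = 6.4 kt.
Corrected V ≈ 35.8 kt → 36 kt.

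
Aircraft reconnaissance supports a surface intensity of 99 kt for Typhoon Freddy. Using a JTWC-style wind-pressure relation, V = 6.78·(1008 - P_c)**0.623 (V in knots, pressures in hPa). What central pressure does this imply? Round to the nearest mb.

934 mb

ΔP = (V / 6.78)^(1/0.623) = (99/6.78)^1.605.
99/6.78 = 14.602; 14.602^1.605 ≈ 73.97 mb.
P_c = 1008 − 73.97 = 934.03 ≈ 934 mb.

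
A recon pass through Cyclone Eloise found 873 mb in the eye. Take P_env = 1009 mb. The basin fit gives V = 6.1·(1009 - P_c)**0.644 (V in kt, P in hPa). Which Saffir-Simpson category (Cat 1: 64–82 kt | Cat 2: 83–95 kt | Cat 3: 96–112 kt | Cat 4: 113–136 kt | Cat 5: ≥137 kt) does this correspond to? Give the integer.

ΔP = 1009 − 873 = 136 mb.
V ≈ 6.1 × 136^0.644 = 6.1 × 23.66 ≈ 144 kt.
144 kt falls in the Category 5 band.

5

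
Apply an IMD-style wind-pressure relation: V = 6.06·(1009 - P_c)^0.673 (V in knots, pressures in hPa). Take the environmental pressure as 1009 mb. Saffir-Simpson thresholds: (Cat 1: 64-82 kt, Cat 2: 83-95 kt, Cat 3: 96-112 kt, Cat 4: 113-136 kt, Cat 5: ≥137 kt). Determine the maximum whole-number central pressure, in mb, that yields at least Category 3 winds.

948 mb

Category 3 begins at V = 96 kt.
Required ΔP = (96/6.06)^(1/0.673) = 15.842^1.486 ≈ 60.64 mb.
P_c ≤ 1009 − 60.64 = 948.36, so the highest integer P_c is 948 mb.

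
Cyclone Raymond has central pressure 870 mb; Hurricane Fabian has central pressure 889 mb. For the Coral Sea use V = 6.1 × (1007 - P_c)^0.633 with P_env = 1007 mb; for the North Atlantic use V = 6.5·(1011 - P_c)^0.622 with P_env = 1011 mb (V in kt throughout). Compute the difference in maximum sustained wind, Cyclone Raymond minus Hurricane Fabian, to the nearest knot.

Cyclone Raymond: ΔP = 137; V ≈ 6.1 × 137^0.633 ≈ 137.36 kt.
Hurricane Fabian: ΔP = 122; V ≈ 6.5 × 122^0.622 ≈ 129.01 kt.
Difference ≈ 137.36 − 129.01 = 8.35 → 8 kt.

8 kt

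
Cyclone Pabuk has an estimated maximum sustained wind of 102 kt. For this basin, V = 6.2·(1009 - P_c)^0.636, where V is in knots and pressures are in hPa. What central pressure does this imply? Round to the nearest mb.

ΔP = (V / 6.2)^(1/0.636) = (102/6.2)^1.572.
102/6.2 = 16.452; 16.452^1.572 ≈ 81.71 mb.
P_c = 1009 − 81.71 = 927.29 ≈ 927 mb.

927 mb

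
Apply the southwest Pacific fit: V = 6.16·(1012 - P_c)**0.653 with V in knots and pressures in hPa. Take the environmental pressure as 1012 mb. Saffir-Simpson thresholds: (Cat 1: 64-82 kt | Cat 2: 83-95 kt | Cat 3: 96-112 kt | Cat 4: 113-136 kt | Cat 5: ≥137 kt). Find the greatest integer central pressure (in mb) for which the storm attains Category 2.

958 mb

Category 2 begins at V = 83 kt.
Required ΔP = (83/6.16)^(1/0.653) = 13.474^1.531 ≈ 53.67 mb.
P_c ≤ 1012 − 53.67 = 958.33, so the highest integer P_c is 958 mb.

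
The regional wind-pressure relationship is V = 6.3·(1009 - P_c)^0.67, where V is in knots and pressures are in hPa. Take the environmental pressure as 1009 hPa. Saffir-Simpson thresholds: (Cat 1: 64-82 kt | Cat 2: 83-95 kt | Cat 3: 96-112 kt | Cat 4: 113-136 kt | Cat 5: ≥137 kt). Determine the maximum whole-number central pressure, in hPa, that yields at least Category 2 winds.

962 hPa

Category 2 begins at V = 83 kt.
Required ΔP = (83/6.3)^(1/0.67) = 13.175^1.493 ≈ 46.91 hPa.
P_c ≤ 1009 − 46.91 = 962.09, so the highest integer P_c is 962 hPa.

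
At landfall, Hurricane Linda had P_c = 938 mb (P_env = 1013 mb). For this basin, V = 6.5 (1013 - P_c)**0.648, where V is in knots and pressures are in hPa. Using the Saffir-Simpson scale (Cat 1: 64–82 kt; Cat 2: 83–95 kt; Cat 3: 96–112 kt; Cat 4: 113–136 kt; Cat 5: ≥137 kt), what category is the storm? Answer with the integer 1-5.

ΔP = 1013 − 938 = 75 mb.
V ≈ 6.5 × 75^0.648 = 6.5 × 16.41 ≈ 107 kt.
107 kt falls in the Category 3 band.

3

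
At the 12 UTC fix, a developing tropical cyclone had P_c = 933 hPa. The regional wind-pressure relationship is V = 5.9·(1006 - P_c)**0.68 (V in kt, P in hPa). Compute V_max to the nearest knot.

109 kt

ΔP = 1006 − 933 = 73 hPa.
73^0.68 ≈ 18.495.
V ≈ 5.9 × 18.495 ≈ 109.1 kt.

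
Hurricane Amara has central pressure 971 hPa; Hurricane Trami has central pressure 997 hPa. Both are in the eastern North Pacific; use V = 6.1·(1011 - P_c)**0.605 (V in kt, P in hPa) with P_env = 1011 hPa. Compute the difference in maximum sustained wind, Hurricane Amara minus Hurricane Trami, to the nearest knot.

27 kt

Hurricane Amara: ΔP = 40; V ≈ 6.1 × 40^0.605 ≈ 56.83 kt.
Hurricane Trami: ΔP = 14; V ≈ 6.1 × 14^0.605 ≈ 30.11 kt.
Difference ≈ 56.83 − 30.11 = 26.72 → 27 kt.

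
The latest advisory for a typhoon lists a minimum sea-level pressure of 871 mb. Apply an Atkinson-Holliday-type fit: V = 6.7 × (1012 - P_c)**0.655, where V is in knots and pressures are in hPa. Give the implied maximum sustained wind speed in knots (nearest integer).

ΔP = 1012 − 871 = 141 mb.
141^0.655 ≈ 25.570.
V ≈ 6.7 × 25.570 ≈ 171.3 kt.

171 kt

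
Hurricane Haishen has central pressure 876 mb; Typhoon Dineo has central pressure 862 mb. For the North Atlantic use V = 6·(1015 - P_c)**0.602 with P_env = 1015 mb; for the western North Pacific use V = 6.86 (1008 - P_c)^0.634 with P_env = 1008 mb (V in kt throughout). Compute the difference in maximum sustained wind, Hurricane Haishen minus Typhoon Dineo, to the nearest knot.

Hurricane Haishen: ΔP = 139; V ≈ 6 × 139^0.602 ≈ 117.02 kt.
Typhoon Dineo: ΔP = 146; V ≈ 6.86 × 146^0.634 ≈ 161.63 kt.
Difference ≈ 117.02 − 161.63 = -44.61 → -45 kt.

-45 kt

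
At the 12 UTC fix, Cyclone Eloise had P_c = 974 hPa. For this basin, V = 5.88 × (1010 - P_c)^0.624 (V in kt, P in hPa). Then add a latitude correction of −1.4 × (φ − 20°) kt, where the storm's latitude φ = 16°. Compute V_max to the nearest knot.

ΔP = 1010 − 974 = 36 hPa.
36^0.624 ≈ 9.357.
V ≈ 5.88 × 9.357 ≈ 55.0 kt.
Latitude correction: −1.4 × (16 − 20) = 5.6 kt.
Corrected V ≈ 60.6 kt → 61 kt.

61 kt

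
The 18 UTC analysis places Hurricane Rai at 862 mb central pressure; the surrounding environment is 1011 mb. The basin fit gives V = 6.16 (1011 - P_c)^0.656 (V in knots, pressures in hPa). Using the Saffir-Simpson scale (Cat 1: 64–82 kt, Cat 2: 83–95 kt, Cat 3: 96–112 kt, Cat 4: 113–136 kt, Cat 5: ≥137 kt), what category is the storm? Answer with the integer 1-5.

5

ΔP = 1011 − 862 = 149 mb.
V ≈ 6.16 × 149^0.656 = 6.16 × 26.64 ≈ 164 kt.
164 kt falls in the Category 5 band.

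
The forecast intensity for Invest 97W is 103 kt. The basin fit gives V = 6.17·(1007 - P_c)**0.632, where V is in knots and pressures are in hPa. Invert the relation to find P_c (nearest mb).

ΔP = (V / 6.17)^(1/0.632) = (103/6.17)^1.582.
103/6.17 = 16.694; 16.694^1.582 ≈ 85.98 mb.
P_c = 1007 − 85.98 = 921.02 ≈ 921 mb.

921 mb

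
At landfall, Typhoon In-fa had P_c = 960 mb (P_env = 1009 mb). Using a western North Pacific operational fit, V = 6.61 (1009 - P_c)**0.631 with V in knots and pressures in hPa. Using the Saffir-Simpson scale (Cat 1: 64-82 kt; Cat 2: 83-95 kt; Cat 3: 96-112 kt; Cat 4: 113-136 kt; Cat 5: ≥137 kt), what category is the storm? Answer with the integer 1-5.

ΔP = 1009 − 960 = 49 mb.
V ≈ 6.61 × 49^0.631 = 6.61 × 11.66 ≈ 77 kt.
77 kt falls in the Category 1 band.

1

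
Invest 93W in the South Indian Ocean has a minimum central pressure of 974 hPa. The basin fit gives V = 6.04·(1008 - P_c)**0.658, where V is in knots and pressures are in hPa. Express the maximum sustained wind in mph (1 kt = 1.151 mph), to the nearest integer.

ΔP = 1008 − 974 = 34 hPa.
V ≈ 6.04 × 34^0.658 = 6.04 × 10.179 ≈ 61.482 kt.
61.482 × 1.151 ≈ 70.77 mph → 71 mph.

71 mph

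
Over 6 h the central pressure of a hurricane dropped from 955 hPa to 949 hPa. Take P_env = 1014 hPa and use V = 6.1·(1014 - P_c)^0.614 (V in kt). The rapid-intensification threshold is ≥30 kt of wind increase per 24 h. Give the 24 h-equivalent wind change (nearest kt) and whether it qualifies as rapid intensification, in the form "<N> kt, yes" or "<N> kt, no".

18 kt, no

V₁: ΔP = 59, V ≈ 6.1 × 59^0.614 ≈ 74.58 kt.
V₂: ΔP = 65, V ≈ 6.1 × 65^0.614 ≈ 79.15 kt.
ΔV over 6 h = 4.57 kt → 24 h equivalent = 4.57 × 24/6 ≈ 18.28 kt.
18 kt < 30 kt ⇒ not rapid intensification.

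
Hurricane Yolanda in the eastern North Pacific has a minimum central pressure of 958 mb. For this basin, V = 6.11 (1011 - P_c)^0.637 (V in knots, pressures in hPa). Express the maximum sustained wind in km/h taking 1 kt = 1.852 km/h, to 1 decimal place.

141.9 km/h

ΔP = 1011 − 958 = 53 mb.
V ≈ 6.11 × 53^0.637 = 6.11 × 12.542 ≈ 76.631 kt.
76.631 × 1.852 ≈ 141.92 km/h → 141.9 km/h.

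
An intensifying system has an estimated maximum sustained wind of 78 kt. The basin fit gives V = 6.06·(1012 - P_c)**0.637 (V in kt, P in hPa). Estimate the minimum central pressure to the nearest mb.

957 mb

ΔP = (V / 6.06)^(1/0.637) = (78/6.06)^1.570.
78/6.06 = 12.871; 12.871^1.570 ≈ 55.20 mb.
P_c = 1012 − 55.20 = 956.80 ≈ 957 mb.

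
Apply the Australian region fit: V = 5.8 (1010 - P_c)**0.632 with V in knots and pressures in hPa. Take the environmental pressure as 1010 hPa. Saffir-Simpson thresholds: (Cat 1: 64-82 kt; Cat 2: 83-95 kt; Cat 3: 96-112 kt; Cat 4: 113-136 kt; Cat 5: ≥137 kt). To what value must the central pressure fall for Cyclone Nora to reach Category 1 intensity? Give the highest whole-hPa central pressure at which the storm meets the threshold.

965 hPa

Category 1 begins at V = 64 kt.
Required ΔP = (64/5.8)^(1/0.632) = 11.034^1.582 ≈ 44.66 hPa.
P_c ≤ 1010 − 44.66 = 965.34, so the highest integer P_c is 965 hPa.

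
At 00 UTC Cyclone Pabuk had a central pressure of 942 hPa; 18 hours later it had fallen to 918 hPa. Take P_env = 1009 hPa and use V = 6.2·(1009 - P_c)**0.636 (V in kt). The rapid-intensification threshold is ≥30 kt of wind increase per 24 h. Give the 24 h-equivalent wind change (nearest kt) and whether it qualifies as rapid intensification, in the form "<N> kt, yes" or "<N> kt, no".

V₁: ΔP = 67, V ≈ 6.2 × 67^0.636 ≈ 89.90 kt.
V₂: ΔP = 91, V ≈ 6.2 × 91^0.636 ≈ 109.23 kt.
ΔV over 18 h = 19.33 kt → 24 h equivalent = 19.33 × 24/18 ≈ 25.77 kt.
26 kt < 30 kt ⇒ not rapid intensification.

26 kt, no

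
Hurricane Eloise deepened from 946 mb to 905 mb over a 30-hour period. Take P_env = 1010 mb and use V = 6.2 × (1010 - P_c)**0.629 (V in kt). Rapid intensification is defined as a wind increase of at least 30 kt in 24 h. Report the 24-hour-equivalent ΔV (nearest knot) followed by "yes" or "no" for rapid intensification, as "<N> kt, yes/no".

25 kt, no

V₁: ΔP = 64, V ≈ 6.2 × 64^0.629 ≈ 84.82 kt.
V₂: ΔP = 105, V ≈ 6.2 × 105^0.629 ≈ 115.80 kt.
ΔV over 30 h = 30.98 kt → 24 h equivalent = 30.98 × 24/30 ≈ 24.78 kt.
25 kt < 30 kt ⇒ not rapid intensification.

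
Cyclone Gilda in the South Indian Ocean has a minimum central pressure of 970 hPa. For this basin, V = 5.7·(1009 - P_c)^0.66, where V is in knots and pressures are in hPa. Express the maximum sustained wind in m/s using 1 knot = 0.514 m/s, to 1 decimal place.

32.9 m/s

ΔP = 1009 − 970 = 39 hPa.
V ≈ 5.7 × 39^0.66 = 5.7 × 11.223 ≈ 63.970 kt.
63.970 × 0.514 ≈ 32.88 m/s → 32.9 m/s.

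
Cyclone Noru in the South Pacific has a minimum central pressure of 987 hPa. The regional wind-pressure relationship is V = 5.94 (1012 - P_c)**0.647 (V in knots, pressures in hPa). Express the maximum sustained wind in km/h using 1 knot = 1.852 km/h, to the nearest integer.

ΔP = 1012 − 987 = 25 hPa.
V ≈ 5.94 × 25^0.647 = 5.94 × 8.025 ≈ 47.671 kt.
47.671 × 1.852 ≈ 88.29 km/h → 88 km/h.

88 km/h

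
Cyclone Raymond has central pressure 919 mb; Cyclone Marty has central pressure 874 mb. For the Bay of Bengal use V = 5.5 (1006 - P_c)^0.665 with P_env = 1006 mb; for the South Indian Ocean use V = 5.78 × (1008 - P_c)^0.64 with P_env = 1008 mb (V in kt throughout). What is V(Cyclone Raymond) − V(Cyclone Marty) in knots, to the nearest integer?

Cyclone Raymond: ΔP = 87; V ≈ 5.5 × 87^0.665 ≈ 107.19 kt.
Cyclone Marty: ΔP = 134; V ≈ 5.78 × 134^0.64 ≈ 132.82 kt.
Difference ≈ 107.19 − 132.82 = -25.63 → -26 kt.

-26 kt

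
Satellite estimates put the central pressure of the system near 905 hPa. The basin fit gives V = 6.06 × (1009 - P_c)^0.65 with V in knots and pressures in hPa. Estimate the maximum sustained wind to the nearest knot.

ΔP = 1009 − 905 = 104 hPa.
104^0.65 ≈ 20.468.
V ≈ 6.06 × 20.468 ≈ 124.0 kt.

124 kt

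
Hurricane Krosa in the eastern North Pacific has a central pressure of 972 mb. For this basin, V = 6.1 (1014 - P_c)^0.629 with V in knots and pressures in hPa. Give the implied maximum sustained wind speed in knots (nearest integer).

64 kt

ΔP = 1014 − 972 = 42 mb.
42^0.629 ≈ 10.496.
V ≈ 6.1 × 10.496 ≈ 64.0 kt.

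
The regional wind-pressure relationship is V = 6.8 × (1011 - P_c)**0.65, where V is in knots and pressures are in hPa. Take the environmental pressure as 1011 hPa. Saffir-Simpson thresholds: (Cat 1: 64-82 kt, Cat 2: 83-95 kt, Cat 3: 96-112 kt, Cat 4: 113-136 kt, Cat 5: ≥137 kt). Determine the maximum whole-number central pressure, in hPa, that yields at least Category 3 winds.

Category 3 begins at V = 96 kt.
Required ΔP = (96/6.8)^(1/0.65) = 14.118^1.538 ≈ 58.73 hPa.
P_c ≤ 1011 − 58.73 = 952.27, so the highest integer P_c is 952 hPa.

952 hPa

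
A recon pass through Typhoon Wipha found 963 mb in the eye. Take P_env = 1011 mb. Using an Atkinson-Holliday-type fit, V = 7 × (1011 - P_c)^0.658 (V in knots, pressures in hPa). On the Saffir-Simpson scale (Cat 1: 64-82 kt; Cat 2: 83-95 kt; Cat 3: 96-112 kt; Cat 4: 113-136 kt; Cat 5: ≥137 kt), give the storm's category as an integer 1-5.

2

ΔP = 1011 − 963 = 48 mb.
V ≈ 7 × 48^0.658 = 7 × 12.77 ≈ 89 kt.
89 kt falls in the Category 2 band.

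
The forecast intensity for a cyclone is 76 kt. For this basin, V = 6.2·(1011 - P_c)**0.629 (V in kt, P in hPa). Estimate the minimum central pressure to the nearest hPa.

957 hPa

ΔP = (V / 6.2)^(1/0.629) = (76/6.2)^1.590.
76/6.2 = 12.258; 12.258^1.590 ≈ 53.75 hPa.
P_c = 1011 − 53.75 = 957.25 ≈ 957 hPa.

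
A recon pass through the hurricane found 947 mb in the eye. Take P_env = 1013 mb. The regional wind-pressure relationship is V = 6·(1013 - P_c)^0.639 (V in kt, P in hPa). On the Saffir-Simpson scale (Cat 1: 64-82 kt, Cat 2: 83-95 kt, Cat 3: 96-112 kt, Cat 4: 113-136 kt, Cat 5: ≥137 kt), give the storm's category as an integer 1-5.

2

ΔP = 1013 − 947 = 66 mb.
V ≈ 6 × 66^0.639 = 6 × 14.54 ≈ 87 kt.
87 kt falls in the Category 2 band.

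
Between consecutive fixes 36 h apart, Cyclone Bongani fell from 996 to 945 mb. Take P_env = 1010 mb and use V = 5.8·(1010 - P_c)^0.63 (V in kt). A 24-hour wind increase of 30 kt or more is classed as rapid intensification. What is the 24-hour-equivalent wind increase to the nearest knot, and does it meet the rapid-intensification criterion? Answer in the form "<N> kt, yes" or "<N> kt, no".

33 kt, yes

V₁: ΔP = 14, V ≈ 5.8 × 14^0.63 ≈ 30.58 kt.
V₂: ΔP = 65, V ≈ 5.8 × 65^0.63 ≈ 80.46 kt.
ΔV over 36 h = 49.88 kt → 24 h equivalent = 49.88 × 24/36 ≈ 33.25 kt.
33 kt ≥ 30 kt ⇒ rapid intensification.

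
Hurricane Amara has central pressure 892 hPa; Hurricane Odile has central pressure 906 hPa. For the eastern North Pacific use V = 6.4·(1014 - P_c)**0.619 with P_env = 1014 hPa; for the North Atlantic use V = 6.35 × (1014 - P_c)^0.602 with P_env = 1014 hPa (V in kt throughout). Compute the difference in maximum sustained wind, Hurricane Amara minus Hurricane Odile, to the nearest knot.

Hurricane Amara: ΔP = 122; V ≈ 6.4 × 122^0.619 ≈ 125.21 kt.
Hurricane Odile: ΔP = 108; V ≈ 6.35 × 108^0.602 ≈ 106.39 kt.
Difference ≈ 125.21 − 106.39 = 18.82 → 19 kt.

19 kt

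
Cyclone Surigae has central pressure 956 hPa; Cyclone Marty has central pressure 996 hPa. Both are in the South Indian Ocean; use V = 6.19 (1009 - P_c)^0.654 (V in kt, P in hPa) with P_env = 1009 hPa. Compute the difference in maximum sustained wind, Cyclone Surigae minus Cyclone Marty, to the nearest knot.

Cyclone Surigae: ΔP = 53; V ≈ 6.19 × 53^0.654 ≈ 83.06 kt.
Cyclone Marty: ΔP = 13; V ≈ 6.19 × 13^0.654 ≈ 33.13 kt.
Difference ≈ 83.06 − 33.13 = 49.93 → 50 kt.

50 kt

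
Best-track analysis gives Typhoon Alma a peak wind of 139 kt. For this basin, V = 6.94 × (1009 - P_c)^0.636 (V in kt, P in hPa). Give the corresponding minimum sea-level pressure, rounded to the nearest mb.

898 mb

ΔP = (V / 6.94)^(1/0.636) = (139/6.94)^1.572.
139/6.94 = 20.029; 20.029^1.572 ≈ 111.33 mb.
P_c = 1009 − 111.33 = 897.67 ≈ 898 mb.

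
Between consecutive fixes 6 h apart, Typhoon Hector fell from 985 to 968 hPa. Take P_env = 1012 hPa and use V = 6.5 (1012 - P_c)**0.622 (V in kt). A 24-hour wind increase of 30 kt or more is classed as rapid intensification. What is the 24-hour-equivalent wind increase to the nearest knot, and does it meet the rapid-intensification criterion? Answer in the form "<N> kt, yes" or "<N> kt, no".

V₁: ΔP = 27, V ≈ 6.5 × 27^0.622 ≈ 50.49 kt.
V₂: ΔP = 44, V ≈ 6.5 × 44^0.622 ≈ 68.41 kt.
ΔV over 6 h = 17.92 kt → 24 h equivalent = 17.92 × 24/6 ≈ 71.68 kt.
72 kt ≥ 30 kt ⇒ rapid intensification.

72 kt, yes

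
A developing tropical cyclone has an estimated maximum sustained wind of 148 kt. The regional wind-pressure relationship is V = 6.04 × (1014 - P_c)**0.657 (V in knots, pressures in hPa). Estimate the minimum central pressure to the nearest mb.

ΔP = (V / 6.04)^(1/0.657) = (148/6.04)^1.522.
148/6.04 = 24.503; 24.503^1.522 ≈ 130.17 mb.
P_c = 1014 − 130.17 = 883.83 ≈ 884 mb.

884 mb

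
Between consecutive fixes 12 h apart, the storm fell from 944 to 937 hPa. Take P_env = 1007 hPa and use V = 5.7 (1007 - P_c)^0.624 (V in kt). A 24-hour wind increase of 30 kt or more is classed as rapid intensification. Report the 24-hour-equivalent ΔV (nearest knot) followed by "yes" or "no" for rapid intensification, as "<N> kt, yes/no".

V₁: ΔP = 63, V ≈ 5.7 × 63^0.624 ≈ 75.62 kt.
V₂: ΔP = 70, V ≈ 5.7 × 70^0.624 ≈ 80.76 kt.
ΔV over 12 h = 5.14 kt → 24 h equivalent = 5.14 × 24/12 ≈ 10.28 kt.
10 kt < 30 kt ⇒ not rapid intensification.

10 kt, no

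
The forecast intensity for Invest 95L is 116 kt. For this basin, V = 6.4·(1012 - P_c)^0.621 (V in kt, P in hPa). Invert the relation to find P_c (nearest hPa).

906 hPa

ΔP = (V / 6.4)^(1/0.621) = (116/6.4)^1.610.
116/6.4 = 18.125; 18.125^1.610 ≈ 106.22 hPa.
P_c = 1012 − 106.22 = 905.78 ≈ 906 hPa.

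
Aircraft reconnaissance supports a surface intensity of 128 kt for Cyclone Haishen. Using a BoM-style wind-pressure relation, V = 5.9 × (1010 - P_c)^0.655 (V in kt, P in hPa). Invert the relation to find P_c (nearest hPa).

900 hPa

ΔP = (V / 5.9)^(1/0.655) = (128/5.9)^1.527.
128/5.9 = 21.695; 21.695^1.527 ≈ 109.71 hPa.
P_c = 1010 − 109.71 = 900.29 ≈ 900 hPa.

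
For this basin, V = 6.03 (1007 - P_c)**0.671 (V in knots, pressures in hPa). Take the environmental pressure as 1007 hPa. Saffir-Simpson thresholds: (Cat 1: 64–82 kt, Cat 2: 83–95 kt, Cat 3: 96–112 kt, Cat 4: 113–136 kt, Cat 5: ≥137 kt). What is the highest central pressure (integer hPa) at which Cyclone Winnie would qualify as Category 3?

945 hPa

Category 3 begins at V = 96 kt.
Required ΔP = (96/6.03)^(1/0.671) = 15.920^1.490 ≈ 61.84 hPa.
P_c ≤ 1007 − 61.84 = 945.16, so the highest integer P_c is 945 hPa.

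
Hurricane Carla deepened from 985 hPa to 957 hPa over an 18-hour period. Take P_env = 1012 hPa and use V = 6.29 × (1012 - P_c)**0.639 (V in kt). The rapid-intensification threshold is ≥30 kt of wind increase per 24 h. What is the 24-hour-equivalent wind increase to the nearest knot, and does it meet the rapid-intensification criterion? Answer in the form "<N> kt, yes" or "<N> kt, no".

40 kt, yes

V₁: ΔP = 27, V ≈ 6.29 × 27^0.639 ≈ 51.68 kt.
V₂: ΔP = 55, V ≈ 6.29 × 55^0.639 ≈ 81.42 kt.
ΔV over 18 h = 29.74 kt → 24 h equivalent = 29.74 × 24/18 ≈ 39.65 kt.
40 kt ≥ 30 kt ⇒ rapid intensification.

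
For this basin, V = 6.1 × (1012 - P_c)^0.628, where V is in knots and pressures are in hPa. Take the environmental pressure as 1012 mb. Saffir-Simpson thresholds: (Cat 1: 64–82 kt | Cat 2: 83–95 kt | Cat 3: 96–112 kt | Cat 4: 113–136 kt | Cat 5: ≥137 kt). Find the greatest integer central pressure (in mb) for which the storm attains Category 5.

870 mb

Category 5 begins at V = 137 kt.
Required ΔP = (137/6.1)^(1/0.628) = 22.459^1.592 ≈ 141.87 mb.
P_c ≤ 1012 − 141.87 = 870.13, so the highest integer P_c is 870 mb.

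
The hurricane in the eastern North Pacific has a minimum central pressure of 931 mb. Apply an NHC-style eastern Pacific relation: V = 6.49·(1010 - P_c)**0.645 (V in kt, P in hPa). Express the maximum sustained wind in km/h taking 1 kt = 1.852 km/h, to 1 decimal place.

201.3 km/h

ΔP = 1010 − 931 = 79 mb.
V ≈ 6.49 × 79^0.645 = 6.49 × 16.748 ≈ 108.696 kt.
108.696 × 1.852 ≈ 201.31 km/h → 201.3 km/h.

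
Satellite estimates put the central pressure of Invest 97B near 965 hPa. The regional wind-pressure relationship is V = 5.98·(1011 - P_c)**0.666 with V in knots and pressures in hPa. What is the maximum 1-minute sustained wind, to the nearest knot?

ΔP = 1011 − 965 = 46 hPa.
46^0.666 ≈ 12.806.
V ≈ 5.98 × 12.806 ≈ 76.6 kt.

77 kt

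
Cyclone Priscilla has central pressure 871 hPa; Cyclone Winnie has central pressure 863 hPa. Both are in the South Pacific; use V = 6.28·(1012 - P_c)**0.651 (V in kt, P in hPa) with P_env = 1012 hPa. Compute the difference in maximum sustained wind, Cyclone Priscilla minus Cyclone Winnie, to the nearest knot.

Cyclone Priscilla: ΔP = 141; V ≈ 6.28 × 141^0.651 ≈ 157.43 kt.
Cyclone Winnie: ΔP = 149; V ≈ 6.28 × 149^0.651 ≈ 163.19 kt.
Difference ≈ 157.43 − 163.19 = -5.76 → -6 kt.

-6 kt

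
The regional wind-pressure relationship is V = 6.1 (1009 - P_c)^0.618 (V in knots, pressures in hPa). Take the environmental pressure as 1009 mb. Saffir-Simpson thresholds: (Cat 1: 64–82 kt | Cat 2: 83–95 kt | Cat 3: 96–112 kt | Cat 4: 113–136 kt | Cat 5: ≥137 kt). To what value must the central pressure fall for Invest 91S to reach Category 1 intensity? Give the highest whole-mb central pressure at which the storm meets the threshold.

Category 1 begins at V = 64 kt.
Required ΔP = (64/6.1)^(1/0.618) = 10.492^1.618 ≈ 44.86 mb.
P_c ≤ 1009 − 44.86 = 964.14, so the highest integer P_c is 964 mb.

964 mb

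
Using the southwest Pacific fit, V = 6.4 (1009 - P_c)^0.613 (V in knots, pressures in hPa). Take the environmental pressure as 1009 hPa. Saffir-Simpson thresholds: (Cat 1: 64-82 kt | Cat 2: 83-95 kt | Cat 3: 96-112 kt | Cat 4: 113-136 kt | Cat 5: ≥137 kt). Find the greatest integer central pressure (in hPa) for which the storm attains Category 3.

Category 3 begins at V = 96 kt.
Required ΔP = (96/6.4)^(1/0.613) = 15.000^1.631 ≈ 82.91 hPa.
P_c ≤ 1009 − 82.91 = 926.09, so the highest integer P_c is 926 hPa.

926 hPa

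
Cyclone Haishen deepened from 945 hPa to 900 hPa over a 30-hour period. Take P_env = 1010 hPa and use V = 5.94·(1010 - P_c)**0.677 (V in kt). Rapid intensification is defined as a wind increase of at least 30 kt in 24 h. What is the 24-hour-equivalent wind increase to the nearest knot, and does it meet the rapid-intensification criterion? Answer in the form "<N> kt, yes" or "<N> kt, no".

34 kt, yes

V₁: ΔP = 65, V ≈ 5.94 × 65^0.677 ≈ 100.26 kt.
V₂: ΔP = 110, V ≈ 5.94 × 110^0.677 ≈ 143.16 kt.
ΔV over 30 h = 42.90 kt → 24 h equivalent = 42.90 × 24/30 ≈ 34.32 kt.
34 kt ≥ 30 kt ⇒ rapid intensification.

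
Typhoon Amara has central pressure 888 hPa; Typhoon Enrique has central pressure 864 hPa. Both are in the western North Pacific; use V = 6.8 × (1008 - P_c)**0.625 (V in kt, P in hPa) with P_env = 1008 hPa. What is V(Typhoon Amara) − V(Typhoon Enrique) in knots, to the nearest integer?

Typhoon Amara: ΔP = 120; V ≈ 6.8 × 120^0.625 ≈ 135.52 kt.
Typhoon Enrique: ΔP = 144; V ≈ 6.8 × 144^0.625 ≈ 151.87 kt.
Difference ≈ 135.52 − 151.87 = -16.35 → -16 kt.

-16 kt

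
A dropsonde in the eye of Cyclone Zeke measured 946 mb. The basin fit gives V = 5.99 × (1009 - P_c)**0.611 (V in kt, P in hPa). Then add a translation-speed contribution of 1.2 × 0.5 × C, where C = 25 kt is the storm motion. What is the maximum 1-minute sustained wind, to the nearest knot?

90 kt

ΔP = 1009 − 946 = 63 mb.
63^0.611 ≈ 12.572.
V ≈ 5.99 × 12.572 ≈ 75.3 kt.
Translation term: 1.2 × 0.5 × 25 = 15 kt.
Corrected V ≈ 90.3 kt → 90 kt.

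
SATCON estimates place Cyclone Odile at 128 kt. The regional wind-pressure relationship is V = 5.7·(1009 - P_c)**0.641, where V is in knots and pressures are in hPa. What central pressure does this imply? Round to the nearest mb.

ΔP = (V / 5.7)^(1/0.641) = (128/5.7)^1.560.
128/5.7 = 22.456; 22.456^1.560 ≈ 128.28 mb.
P_c = 1009 − 128.28 = 880.72 ≈ 881 mb.

881 mb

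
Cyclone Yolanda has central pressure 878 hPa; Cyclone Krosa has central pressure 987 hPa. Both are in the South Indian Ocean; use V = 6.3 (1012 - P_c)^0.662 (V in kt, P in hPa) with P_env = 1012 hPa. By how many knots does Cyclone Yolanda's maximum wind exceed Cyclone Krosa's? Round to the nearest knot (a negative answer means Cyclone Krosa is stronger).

108 kt

Cyclone Yolanda: ΔP = 134; V ≈ 6.3 × 134^0.662 ≈ 161.24 kt.
Cyclone Krosa: ΔP = 25; V ≈ 6.3 × 25^0.662 ≈ 53.06 kt.
Difference ≈ 161.24 − 53.06 = 108.18 → 108 kt.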